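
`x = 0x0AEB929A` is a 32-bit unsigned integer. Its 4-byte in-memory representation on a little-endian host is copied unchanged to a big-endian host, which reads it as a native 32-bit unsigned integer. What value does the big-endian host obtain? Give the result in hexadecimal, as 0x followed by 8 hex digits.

0x9A92EB0A

Stored little-endian, the bytes at ascending addresses are 9A 92 EB 0A.
Read back as big-endian, the last byte is least significant, giving 0x9A92EB0A.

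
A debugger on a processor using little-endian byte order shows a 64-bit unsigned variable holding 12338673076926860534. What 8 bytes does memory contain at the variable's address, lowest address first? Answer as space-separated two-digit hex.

F6 CC E6 55 CA C5 3B AB

12338673076926860534 in hexadecimal, padded to 64 bits, is 0xAB3BC5CA55E6CCF6.
Split into bytes (most-significant first): AB 3B C5 CA 55 E6 CC F6.
Little-endian stores the least-significant byte at the lowest address.
So at ascending addresses the bytes are F6 CC E6 55 CA C5 3B AB.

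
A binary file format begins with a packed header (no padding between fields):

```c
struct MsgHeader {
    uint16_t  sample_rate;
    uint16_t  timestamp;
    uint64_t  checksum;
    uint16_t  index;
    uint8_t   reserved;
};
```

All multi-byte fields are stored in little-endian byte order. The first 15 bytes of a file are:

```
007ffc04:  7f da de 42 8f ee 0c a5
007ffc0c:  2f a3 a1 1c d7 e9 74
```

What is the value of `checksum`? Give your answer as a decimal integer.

2063109529340276367

`checksum` follows `sample_rate` (2 B), `timestamp` (2 B), so it starts at offset 2 + 2 = 4 and occupies 8 bytes.
Bytes at offsets 4..11: 8F EE 0C A5 2F A3 A1 1C.
Little-endian stores the least-significant byte at the lowest address.
Reassemble most-significant byte first: 1C A1 A3 2F A5 0C EE 8F → 0x1CA1A32FA50CEE8F.
0x1CA1A32FA50CEE8F = 2063109529340276367.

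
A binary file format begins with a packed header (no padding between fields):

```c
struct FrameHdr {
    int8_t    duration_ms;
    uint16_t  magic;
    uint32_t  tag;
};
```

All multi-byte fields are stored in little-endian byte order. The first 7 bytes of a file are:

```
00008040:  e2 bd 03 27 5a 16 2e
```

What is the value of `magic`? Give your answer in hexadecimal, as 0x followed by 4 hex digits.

`magic` follows `duration_ms` (1 byte), so it starts at byte offset 1 and occupies 2 bytes.
Bytes at offsets 1..2: BD 03.
Little-endian stores the least-significant byte at the lowest address.
Reassemble most-significant byte first: 03 BD → 0x03BD.

0x03BD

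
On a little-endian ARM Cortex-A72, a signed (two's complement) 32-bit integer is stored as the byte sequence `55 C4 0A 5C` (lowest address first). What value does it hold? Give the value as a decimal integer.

1544209493

In little-endian order the low byte comes first in memory.
Reassemble most-significant byte first: 5C 0A C4 55 → 0x5C0AC455.
0x5C0AC455 = 1544209493.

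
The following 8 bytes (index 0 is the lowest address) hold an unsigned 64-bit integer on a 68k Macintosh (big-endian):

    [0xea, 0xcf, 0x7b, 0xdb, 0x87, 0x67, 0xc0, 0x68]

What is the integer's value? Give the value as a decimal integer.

Big-endian: lowest address holds the most-significant byte.
The bytes are already most-significant first: 0xEACF7BDB8767C068.
0xEACF7BDB8767C068 = 16919878507854020712.

16919878507854020712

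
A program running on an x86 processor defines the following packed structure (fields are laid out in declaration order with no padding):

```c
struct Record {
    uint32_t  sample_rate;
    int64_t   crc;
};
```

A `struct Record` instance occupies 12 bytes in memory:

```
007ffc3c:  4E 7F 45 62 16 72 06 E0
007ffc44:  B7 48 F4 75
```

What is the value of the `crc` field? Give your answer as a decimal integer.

`crc` follows `sample_rate` (4 bytes), so it starts at byte offset 4 and occupies 8 bytes.
Bytes at offsets 4..11: 16 72 06 E0 B7 48 F4 75.
Little-endian: lowest address holds the least-significant byte.
Reassemble most-significant byte first: 75 F4 48 B7 E0 06 72 16 → 0x75F448B7E0067216.
0x75F448B7E0067216 = 8499498351329702422.

8499498351329702422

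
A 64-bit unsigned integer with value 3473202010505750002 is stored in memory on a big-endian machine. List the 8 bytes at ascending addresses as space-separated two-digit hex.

3473202010505750002 in hexadecimal, padded to 64 bits, is 0x30334AD3A55E25F2.
Split into bytes (most-significant first): 30 33 4A D3 A5 5E 25 F2.
Big-endian stores the most-significant byte at the lowest address.
So the memory order matches the most-significant-first order: 30 33 4A D3 A5 5E 25 F2.

30 33 4A D3 A5 5E 25 F2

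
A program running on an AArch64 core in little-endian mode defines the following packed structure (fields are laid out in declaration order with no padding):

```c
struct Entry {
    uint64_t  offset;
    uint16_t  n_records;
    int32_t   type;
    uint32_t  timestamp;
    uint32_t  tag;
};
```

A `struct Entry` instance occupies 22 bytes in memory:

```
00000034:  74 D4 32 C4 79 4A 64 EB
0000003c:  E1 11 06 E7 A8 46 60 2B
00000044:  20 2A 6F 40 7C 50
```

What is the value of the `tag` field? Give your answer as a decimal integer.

1350320239

`tag` follows `offset` (8 B), `n_records` (2 B), `type` (4 B), `timestamp` (4 B), so it starts at offset 8 + 2 + 4 + 4 = 18 and occupies 4 bytes.
Bytes at offsets 18..21: 6F 40 7C 50.
Little-endian: lowest address holds the least-significant byte.
Reassemble most-significant byte first: 50 7C 40 6F → 0x507C406F.
0x507C406F = 1350320239.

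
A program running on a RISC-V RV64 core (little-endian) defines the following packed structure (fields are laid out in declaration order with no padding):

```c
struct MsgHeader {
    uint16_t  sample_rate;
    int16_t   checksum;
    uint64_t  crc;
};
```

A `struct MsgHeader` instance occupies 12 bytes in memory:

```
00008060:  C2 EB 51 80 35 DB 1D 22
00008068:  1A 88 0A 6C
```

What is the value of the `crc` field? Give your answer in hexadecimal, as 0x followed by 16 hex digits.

0x6C0A881A221DDB35

`crc` follows `sample_rate` (2 B), `checksum` (2 B), so it starts at offset 2 + 2 = 4 and occupies 8 bytes.
Bytes at offsets 4..11: 35 DB 1D 22 1A 88 0A 6C.
Little-endian: lowest address holds the least-significant byte.
Reassemble most-significant byte first: 6C 0A 88 1A 22 1D DB 35 → 0x6C0A881A221DDB35.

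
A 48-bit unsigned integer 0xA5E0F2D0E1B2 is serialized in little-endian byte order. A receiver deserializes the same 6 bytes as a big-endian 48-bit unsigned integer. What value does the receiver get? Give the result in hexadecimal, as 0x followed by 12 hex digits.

Stored little-endian, the bytes at ascending addresses are B2 E1 D0 F2 E0 A5.
Read back as big-endian, the last byte is least significant, giving 0xB2E1D0F2E0A5.

0xB2E1D0F2E0A5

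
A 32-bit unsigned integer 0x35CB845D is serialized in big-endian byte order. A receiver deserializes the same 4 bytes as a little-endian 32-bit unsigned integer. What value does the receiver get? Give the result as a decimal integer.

Stored big-endian, the bytes at ascending addresses are 35 CB 84 5D.
Read back as little-endian, the first byte is least significant, giving 0x5D84CB35.
0x5D84CB35 = 1568983861.

1568983861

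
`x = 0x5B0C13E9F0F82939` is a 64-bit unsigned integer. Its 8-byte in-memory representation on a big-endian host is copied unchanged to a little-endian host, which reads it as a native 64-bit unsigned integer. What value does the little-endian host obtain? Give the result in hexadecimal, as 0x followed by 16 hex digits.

0x3929F8F0E9130C5B

Stored big-endian, the bytes at ascending addresses are 5B 0C 13 E9 F0 F8 29 39.
Read back as little-endian, the first byte is least significant, giving 0x3929F8F0E9130C5B.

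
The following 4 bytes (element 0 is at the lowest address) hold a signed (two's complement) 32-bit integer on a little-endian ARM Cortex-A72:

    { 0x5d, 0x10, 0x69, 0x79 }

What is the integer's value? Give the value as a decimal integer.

2036928605

Little-endian stores the least-significant byte at the lowest address.
Reassemble most-significant byte first: 79 69 10 5D → 0x7969105D.
0x7969105D = 2036928605.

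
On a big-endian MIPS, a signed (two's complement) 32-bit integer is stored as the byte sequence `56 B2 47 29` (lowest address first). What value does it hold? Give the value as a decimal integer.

1454524201

Big-endian stores the most-significant byte at the lowest address.
The bytes are already most-significant first: 0x56B24729.
0x56B24729 = 1454524201.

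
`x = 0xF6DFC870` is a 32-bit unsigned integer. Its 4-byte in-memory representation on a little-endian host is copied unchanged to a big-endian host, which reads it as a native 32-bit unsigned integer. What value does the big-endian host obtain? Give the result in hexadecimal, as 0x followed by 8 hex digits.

0x70C8DFF6

Stored little-endian, the bytes at ascending addresses are 70 C8 DF F6.
Read back as big-endian, the last byte is least significant, giving 0x70C8DFF6.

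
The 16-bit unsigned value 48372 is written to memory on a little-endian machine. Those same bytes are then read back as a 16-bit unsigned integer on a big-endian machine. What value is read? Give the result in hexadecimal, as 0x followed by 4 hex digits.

0xF4BC

48372 in 16-bit hexadecimal is 0xBCF4.
Stored little-endian, the bytes at ascending addresses are F4 BC.
Read back as big-endian, the last byte is least significant, giving 0xF4BC.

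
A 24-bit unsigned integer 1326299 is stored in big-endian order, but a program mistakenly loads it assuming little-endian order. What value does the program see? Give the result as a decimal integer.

1326299 in 24-bit hexadecimal is 0x143CDB.
Stored big-endian, the bytes at ascending addresses are 14 3C DB.
Read back as little-endian, the first byte is least significant, giving 0xDB3C14.
0xDB3C14 = 14367764.

14367764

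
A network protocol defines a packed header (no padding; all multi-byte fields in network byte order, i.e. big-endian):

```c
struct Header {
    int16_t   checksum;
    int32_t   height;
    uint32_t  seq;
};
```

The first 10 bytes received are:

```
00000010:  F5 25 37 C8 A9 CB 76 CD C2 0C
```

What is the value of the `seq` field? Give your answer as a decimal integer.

`seq` follows `checksum` (2 B), `height` (4 B), so it starts at offset 2 + 4 = 6 and occupies 4 bytes.
Bytes at offsets 6..9: 76 CD C2 0C.
In big-endian order the high byte comes first in memory.
The bytes are already most-significant first: 0x76CDC20C.
0x76CDC20C = 1993196044.

1993196044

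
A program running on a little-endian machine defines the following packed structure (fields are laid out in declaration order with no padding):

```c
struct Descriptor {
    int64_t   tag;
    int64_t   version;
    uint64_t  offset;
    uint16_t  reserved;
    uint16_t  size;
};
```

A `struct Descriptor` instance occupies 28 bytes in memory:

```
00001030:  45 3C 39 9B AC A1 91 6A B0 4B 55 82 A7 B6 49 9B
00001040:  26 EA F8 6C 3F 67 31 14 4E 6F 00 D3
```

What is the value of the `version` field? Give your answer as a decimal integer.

-7257068493968421968

`version` follows `tag` (8 bytes), so it starts at byte offset 8 and occupies 8 bytes.
Bytes at offsets 8..15: B0 4B 55 82 A7 B6 49 9B.
Little-endian stores the least-significant byte at the lowest address.
Reassemble most-significant byte first: 9B 49 B6 A7 82 55 4B B0 → 0x9B49B6A782554BB0.
Top bit is set, so as a signed 64-bit value this is 0x9B49B6A782554BB0 − 2^64 = -7257068493968421968.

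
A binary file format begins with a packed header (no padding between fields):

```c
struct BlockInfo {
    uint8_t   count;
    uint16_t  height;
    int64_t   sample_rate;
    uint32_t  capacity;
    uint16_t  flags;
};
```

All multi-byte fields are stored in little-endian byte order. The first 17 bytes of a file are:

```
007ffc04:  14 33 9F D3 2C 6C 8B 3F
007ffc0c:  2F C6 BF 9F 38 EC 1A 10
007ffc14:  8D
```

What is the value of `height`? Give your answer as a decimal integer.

40755

`height` follows `count` (1 byte), so it starts at byte offset 1 and occupies 2 bytes.
Bytes at offsets 1..2: 33 9F.
In little-endian order the low byte comes first in memory.
Reassemble most-significant byte first: 9F 33 → 0x9F33.
0x9F33 = 40755.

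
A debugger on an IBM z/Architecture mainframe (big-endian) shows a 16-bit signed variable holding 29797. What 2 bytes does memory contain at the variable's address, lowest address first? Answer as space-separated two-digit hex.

29797 in hexadecimal, padded to 16 bits, is 0x7465.
Split into bytes (most-significant first): 74 65.
Big-endian stores the most-significant byte at the lowest address.
So the memory order matches the most-significant-first order: 74 65.

74 65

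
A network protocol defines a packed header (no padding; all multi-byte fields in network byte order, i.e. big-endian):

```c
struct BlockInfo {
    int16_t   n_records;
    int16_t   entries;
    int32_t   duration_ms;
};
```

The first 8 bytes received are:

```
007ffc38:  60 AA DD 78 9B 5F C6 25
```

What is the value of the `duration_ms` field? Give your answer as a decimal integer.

`duration_ms` follows `n_records` (2 B), `entries` (2 B), so it starts at offset 2 + 2 = 4 and occupies 4 bytes.
Bytes at offsets 4..7: 9B 5F C6 25.
In big-endian order the high byte comes first in memory.
The bytes are already most-significant first: 0x9B5FC625.
Top bit is set, so as a signed 32-bit value this is 0x9B5FC625 − 2^32 = -1688222171.

-1688222171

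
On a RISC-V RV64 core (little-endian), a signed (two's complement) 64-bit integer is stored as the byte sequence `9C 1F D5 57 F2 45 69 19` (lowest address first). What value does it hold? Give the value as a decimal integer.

Little-endian stores the least-significant byte at the lowest address.
Reassemble most-significant byte first: 19 69 45 F2 57 D5 1F 9C → 0x196945F257D51F9C.
0x196945F257D51F9C = 1831071630660804508.

1831071630660804508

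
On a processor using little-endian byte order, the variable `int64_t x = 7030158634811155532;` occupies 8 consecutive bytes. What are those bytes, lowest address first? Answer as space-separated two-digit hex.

4C 64 90 EE 07 24 90 61

7030158634811155532 in hexadecimal, padded to 64 bits, is 0x61902407EE90644C.
Split into bytes (most-significant first): 61 90 24 07 EE 90 64 4C.
In little-endian order the low byte comes first in memory.
So at ascending addresses the bytes are 4C 64 90 EE 07 24 90 61.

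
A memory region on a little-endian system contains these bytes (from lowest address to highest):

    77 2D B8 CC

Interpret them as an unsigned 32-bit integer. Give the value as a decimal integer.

3434622327

Little-endian: lowest address holds the least-significant byte.
Reassemble most-significant byte first: CC B8 2D 77 → 0xCCB82D77.
0xCCB82D77 = 3434622327.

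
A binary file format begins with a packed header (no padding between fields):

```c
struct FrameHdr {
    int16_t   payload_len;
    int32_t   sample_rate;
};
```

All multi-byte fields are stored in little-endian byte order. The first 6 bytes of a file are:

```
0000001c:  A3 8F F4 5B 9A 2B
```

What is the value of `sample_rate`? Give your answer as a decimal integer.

`sample_rate` follows `payload_len` (2 bytes), so it starts at byte offset 2 and occupies 4 bytes.
Bytes at offsets 2..5: F4 5B 9A 2B.
Little-endian stores the least-significant byte at the lowest address.
Reassemble most-significant byte first: 2B 9A 5B F4 → 0x2B9A5BF4.
0x2B9A5BF4 = 731536372.

731536372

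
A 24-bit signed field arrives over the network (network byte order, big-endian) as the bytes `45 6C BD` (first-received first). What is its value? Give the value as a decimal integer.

4549821

Big-endian: lowest address holds the most-significant byte.
The bytes are already most-significant first: 0x456CBD.
0x456CBD = 4549821.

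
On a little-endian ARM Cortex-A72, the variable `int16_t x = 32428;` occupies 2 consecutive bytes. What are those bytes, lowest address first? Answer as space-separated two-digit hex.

32428 in hexadecimal, padded to 16 bits, is 0x7EAC.
Split into bytes (most-significant first): 7E AC.
Little-endian stores the least-significant byte at the lowest address.
So at ascending addresses the bytes are AC 7E.

AC 7E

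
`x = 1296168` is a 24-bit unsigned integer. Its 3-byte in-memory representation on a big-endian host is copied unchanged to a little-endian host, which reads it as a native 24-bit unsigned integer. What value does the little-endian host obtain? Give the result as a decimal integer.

1296168 in 24-bit hexadecimal is 0x13C728.
Stored big-endian, the bytes at ascending addresses are 13 C7 28.
Read back as little-endian, the first byte is least significant, giving 0x28C713.
0x28C713 = 2672403.

2672403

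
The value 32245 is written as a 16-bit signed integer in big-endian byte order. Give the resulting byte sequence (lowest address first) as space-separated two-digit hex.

7D F5

32245 in hexadecimal, padded to 16 bits, is 0x7DF5.
Split into bytes (most-significant first): 7D F5.
Big-endian stores the most-significant byte at the lowest address.
So the memory order matches the most-significant-first order: 7D F5.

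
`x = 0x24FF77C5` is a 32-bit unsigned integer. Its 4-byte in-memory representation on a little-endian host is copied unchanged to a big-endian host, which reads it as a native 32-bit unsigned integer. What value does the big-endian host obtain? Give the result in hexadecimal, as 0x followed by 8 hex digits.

Stored little-endian, the bytes at ascending addresses are C5 77 FF 24.
Read back as big-endian, the last byte is least significant, giving 0xC577FF24.

0xC577FF24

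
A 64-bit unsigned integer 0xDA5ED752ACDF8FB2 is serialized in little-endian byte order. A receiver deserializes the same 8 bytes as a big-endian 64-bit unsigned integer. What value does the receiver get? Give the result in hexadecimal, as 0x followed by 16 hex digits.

Stored little-endian, the bytes at ascending addresses are B2 8F DF AC 52 D7 5E DA.
Read back as big-endian, the last byte is least significant, giving 0xB28FDFAC52D75EDA.

0xB28FDFAC52D75EDA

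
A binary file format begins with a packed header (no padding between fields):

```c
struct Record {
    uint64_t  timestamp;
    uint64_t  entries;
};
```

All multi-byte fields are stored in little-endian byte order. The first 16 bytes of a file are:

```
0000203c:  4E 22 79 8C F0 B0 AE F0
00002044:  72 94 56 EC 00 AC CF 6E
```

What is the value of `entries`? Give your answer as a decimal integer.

`entries` follows `timestamp` (8 bytes), so it starts at byte offset 8 and occupies 8 bytes.
Bytes at offsets 8..15: 72 94 56 EC 00 AC CF 6E.
In little-endian order the low byte comes first in memory.
Reassemble most-significant byte first: 6E CF AC 00 EC 56 94 72 → 0x6ECFAC00EC569472.
0x6ECFAC00EC569472 = 7984789784316253298.

7984789784316253298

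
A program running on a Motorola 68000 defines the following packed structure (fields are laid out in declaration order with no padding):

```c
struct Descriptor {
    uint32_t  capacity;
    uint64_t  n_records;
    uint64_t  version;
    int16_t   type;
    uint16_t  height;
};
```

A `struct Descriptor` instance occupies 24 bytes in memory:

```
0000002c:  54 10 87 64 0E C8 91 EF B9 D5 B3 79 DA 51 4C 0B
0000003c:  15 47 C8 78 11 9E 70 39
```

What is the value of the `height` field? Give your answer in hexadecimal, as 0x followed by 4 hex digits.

0x7039

`height` follows `capacity` (4 B), `n_records` (8 B), `version` (8 B), `type` (2 B), so it starts at offset 4 + 8 + 8 + 2 = 22 and occupies 2 bytes.
Bytes at offsets 22..23: 70 39.
In big-endian order the high byte comes first in memory.
The bytes are already most-significant first: 0x7039.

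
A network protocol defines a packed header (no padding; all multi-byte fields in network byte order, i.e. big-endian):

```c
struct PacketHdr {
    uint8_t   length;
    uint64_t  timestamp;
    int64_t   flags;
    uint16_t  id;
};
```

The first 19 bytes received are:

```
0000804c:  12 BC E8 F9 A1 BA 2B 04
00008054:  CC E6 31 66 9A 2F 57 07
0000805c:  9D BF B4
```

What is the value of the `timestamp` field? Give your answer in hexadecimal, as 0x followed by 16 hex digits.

`timestamp` follows `length` (1 byte), so it starts at byte offset 1 and occupies 8 bytes.
Bytes at offsets 1..8: BC E8 F9 A1 BA 2B 04 CC.
Big-endian stores the most-significant byte at the lowest address.
The bytes are already most-significant first: 0xBCE8F9A1BA2B04CC.

0xBCE8F9A1BA2B04CC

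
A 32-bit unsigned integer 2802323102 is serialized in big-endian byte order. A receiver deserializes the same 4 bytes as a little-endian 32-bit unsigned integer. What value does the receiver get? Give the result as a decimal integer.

2802323102 in 32-bit hexadecimal is 0xA7080E9E.
Stored big-endian, the bytes at ascending addresses are A7 08 0E 9E.
Read back as little-endian, the first byte is least significant, giving 0x9E0E08A7.
0x9E0E08A7 = 2651719847.

2651719847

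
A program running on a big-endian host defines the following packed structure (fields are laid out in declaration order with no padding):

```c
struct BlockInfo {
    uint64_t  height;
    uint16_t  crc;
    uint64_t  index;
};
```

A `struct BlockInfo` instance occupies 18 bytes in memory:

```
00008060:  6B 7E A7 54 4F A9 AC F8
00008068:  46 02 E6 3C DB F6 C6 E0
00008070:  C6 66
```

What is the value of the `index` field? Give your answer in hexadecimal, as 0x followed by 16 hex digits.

`index` follows `height` (8 B), `crc` (2 B), so it starts at offset 8 + 2 = 10 and occupies 8 bytes.
Bytes at offsets 10..17: E6 3C DB F6 C6 E0 C6 66.
Big-endian stores the most-significant byte at the lowest address.
The bytes are already most-significant first: 0xE63CDBF6C6E0C666.

0xE63CDBF6C6E0C666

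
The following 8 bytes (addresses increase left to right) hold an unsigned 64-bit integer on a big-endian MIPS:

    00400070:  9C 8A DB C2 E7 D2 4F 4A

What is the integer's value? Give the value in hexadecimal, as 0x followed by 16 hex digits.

0x9C8ADBC2E7D24F4A

Big-endian stores the most-significant byte at the lowest address.
The bytes are already most-significant first: 0x9C8ADBC2E7D24F4A.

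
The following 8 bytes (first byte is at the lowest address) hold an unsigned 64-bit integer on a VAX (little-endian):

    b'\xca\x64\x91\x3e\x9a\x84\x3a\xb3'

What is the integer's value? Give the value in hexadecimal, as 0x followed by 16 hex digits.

0xB33A849A3E9164CA

Little-endian: lowest address holds the least-significant byte.
Reassemble most-significant byte first: B3 3A 84 9A 3E 91 64 CA → 0xB33A849A3E9164CA.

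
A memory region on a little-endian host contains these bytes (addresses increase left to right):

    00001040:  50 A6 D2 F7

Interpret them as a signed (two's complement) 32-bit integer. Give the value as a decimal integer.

-137189808

Little-endian stores the least-significant byte at the lowest address.
Reassemble most-significant byte first: F7 D2 A6 50 → 0xF7D2A650.
Top bit is set, so as a signed 32-bit value this is 0xF7D2A650 − 2^32 = -137189808.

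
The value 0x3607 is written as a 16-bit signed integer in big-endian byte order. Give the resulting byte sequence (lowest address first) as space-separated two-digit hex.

36 07

Split into bytes (most-significant first): 36 07.
Big-endian: lowest address holds the most-significant byte.
So the memory order matches the most-significant-first order: 36 07.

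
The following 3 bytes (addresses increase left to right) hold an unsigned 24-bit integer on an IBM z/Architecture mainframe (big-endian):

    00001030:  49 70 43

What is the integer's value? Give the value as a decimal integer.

4812867

Big-endian: lowest address holds the most-significant byte.
The bytes are already most-significant first: 0x497043.
0x497043 = 4812867.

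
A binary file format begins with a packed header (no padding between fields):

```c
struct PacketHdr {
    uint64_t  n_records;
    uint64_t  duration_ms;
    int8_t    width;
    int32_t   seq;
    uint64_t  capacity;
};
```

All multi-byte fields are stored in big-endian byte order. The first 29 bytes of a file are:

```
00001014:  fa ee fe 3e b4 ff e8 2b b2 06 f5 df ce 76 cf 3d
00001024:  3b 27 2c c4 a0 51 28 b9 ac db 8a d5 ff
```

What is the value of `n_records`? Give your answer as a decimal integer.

18081669099217217579

`n_records` is the first field, at byte offset 0, occupying 8 bytes.
Bytes at offsets 0..7: FA EE FE 3E B4 FF E8 2B.
In big-endian order the high byte comes first in memory.
The bytes are already most-significant first: 0xFAEEFE3EB4FFE82B.
0xFAEEFE3EB4FFE82B = 18081669099217217579.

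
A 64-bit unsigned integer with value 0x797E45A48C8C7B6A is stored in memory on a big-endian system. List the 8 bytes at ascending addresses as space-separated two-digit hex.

79 7E 45 A4 8C 8C 7B 6A

Split into bytes (most-significant first): 79 7E 45 A4 8C 8C 7B 6A.
Big-endian stores the most-significant byte at the lowest address.
So the memory order matches the most-significant-first order: 79 7E 45 A4 8C 8C 7B 6A.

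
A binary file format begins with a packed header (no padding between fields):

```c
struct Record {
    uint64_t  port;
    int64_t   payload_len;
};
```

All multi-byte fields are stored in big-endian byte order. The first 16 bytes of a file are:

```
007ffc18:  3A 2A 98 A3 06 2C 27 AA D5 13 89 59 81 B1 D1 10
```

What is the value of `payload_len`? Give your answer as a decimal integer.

`payload_len` follows `port` (8 bytes), so it starts at byte offset 8 and occupies 8 bytes.
Bytes at offsets 8..15: D5 13 89 59 81 B1 D1 10.
In big-endian order the high byte comes first in memory.
The bytes are already most-significant first: 0xD513895981B1D110.
Top bit is set, so as a signed 64-bit value this is 0xD513895981B1D110 − 2^64 = -3092977501552389872.

-3092977501552389872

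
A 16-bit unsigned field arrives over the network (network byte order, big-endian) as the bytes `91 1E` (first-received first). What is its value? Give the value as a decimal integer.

37150

Big-endian: lowest address holds the most-significant byte.
The bytes are already most-significant first: 0x911E.
0x911E = 37150.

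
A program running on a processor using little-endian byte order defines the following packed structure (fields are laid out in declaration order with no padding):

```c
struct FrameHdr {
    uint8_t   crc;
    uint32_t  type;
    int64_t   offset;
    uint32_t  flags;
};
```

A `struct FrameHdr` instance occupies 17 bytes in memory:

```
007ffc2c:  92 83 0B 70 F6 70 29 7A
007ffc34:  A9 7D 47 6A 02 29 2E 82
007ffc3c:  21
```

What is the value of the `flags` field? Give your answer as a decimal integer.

562179625

`flags` follows `crc` (1 B), `type` (4 B), `offset` (8 B), so it starts at offset 1 + 4 + 8 = 13 and occupies 4 bytes.
Bytes at offsets 13..16: 29 2E 82 21.
Little-endian stores the least-significant byte at the lowest address.
Reassemble most-significant byte first: 21 82 2E 29 → 0x21822E29.
0x21822E29 = 562179625.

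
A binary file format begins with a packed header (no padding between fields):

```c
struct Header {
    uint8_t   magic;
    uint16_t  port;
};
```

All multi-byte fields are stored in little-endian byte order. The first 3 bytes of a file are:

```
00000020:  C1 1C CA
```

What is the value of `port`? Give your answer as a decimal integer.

`port` follows `magic` (1 byte), so it starts at byte offset 1 and occupies 2 bytes.
Bytes at offsets 1..2: 1C CA.
In little-endian order the low byte comes first in memory.
Reassemble most-significant byte first: CA 1C → 0xCA1C.
0xCA1C = 51740.

51740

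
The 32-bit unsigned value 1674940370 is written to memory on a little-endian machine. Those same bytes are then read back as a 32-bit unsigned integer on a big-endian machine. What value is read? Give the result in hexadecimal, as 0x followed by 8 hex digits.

1674940370 in 32-bit hexadecimal is 0x63D58FD2.
Stored little-endian, the bytes at ascending addresses are D2 8F D5 63.
Read back as big-endian, the last byte is least significant, giving 0xD28FD563.

0xD28FD563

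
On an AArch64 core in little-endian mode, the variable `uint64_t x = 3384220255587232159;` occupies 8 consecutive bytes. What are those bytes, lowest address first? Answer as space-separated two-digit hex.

9F 69 F5 5F 64 2A F7 2E

3384220255587232159 in hexadecimal, padded to 64 bits, is 0x2EF72A645FF5699F.
Split into bytes (most-significant first): 2E F7 2A 64 5F F5 69 9F.
In little-endian order the low byte comes first in memory.
So at ascending addresses the bytes are 9F 69 F5 5F 64 2A F7 2E.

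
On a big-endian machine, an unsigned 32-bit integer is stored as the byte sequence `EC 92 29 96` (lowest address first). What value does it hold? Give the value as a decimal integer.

In big-endian order the high byte comes first in memory.
The bytes are already most-significant first: 0xEC922996.
0xEC922996 = 3969001878.

3969001878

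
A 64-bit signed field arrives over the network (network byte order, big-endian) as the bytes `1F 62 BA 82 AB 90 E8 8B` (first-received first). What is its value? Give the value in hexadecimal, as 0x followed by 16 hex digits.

Big-endian: lowest address holds the most-significant byte.
The bytes are already most-significant first: 0x1F62BA82AB90E88B.

0x1F62BA82AB90E88B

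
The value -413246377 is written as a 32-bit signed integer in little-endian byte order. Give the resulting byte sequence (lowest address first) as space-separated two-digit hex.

Two's complement of -413246377 in 32 bits: 413246377 = 0x18A1A3A9; invert → 0xE75E5C56; add 1 → 0xE75E5C57.
Split into bytes (most-significant first): E7 5E 5C 57.
In little-endian order the low byte comes first in memory.
So at ascending addresses the bytes are 57 5C 5E E7.

57 5C 5E E7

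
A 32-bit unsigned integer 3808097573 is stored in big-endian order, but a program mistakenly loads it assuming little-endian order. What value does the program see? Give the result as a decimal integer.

3808097573 in 32-bit hexadecimal is 0xE2FAF525.
Stored big-endian, the bytes at ascending addresses are E2 FA F5 25.
Read back as little-endian, the first byte is least significant, giving 0x25F5FAE2.
0x25F5FAE2 = 636877538.

636877538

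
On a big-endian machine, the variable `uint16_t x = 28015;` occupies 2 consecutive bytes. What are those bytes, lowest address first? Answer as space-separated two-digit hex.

28015 in hexadecimal, padded to 16 bits, is 0x6D6F.
Split into bytes (most-significant first): 6D 6F.
Big-endian: lowest address holds the most-significant byte.
So the memory order matches the most-significant-first order: 6D 6F.

6D 6F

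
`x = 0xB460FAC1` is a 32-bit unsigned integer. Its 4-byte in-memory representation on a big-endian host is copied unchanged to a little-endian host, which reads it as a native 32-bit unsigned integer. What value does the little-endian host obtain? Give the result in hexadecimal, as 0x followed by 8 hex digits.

Stored big-endian, the bytes at ascending addresses are B4 60 FA C1.
Read back as little-endian, the first byte is least significant, giving 0xC1FA60B4.

0xC1FA60B4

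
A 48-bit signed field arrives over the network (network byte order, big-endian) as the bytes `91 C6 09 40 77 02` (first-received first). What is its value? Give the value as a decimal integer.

-121195231938814

Big-endian stores the most-significant byte at the lowest address.
The bytes are already most-significant first: 0x91C609407702.
Top bit is set, so as a signed 48-bit value this is 0x91C609407702 − 2^48 = -121195231938814.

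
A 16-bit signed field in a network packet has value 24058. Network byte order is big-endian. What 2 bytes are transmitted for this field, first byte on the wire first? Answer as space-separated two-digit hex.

24058 in hexadecimal, padded to 16 bits, is 0x5DFA.
Split into bytes (most-significant first): 5D FA.
In big-endian order the high byte comes first in memory.
So the memory order matches the most-significant-first order: 5D FA.

5D FA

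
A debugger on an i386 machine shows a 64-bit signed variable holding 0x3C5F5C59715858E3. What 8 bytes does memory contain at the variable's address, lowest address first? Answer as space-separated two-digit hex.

Split into bytes (most-significant first): 3C 5F 5C 59 71 58 58 E3.
Little-endian: lowest address holds the least-significant byte.
So at ascending addresses the bytes are E3 58 58 71 59 5C 5F 3C.

E3 58 58 71 59 5C 5F 3C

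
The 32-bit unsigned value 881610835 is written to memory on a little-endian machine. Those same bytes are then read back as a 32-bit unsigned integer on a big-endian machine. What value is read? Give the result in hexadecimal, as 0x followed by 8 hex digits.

0x53508C34

881610835 in 32-bit hexadecimal is 0x348C5053.
Stored little-endian, the bytes at ascending addresses are 53 50 8C 34.
Read back as big-endian, the last byte is least significant, giving 0x53508C34.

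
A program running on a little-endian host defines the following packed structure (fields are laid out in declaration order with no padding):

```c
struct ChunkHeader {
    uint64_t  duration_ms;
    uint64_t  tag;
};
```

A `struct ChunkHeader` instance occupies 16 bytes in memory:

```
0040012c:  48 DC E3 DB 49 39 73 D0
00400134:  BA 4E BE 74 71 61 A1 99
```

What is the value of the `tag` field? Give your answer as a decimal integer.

`tag` follows `duration_ms` (8 bytes), so it starts at byte offset 8 and occupies 8 bytes.
Bytes at offsets 8..15: BA 4E BE 74 71 61 A1 99.
Little-endian stores the least-significant byte at the lowest address.
Reassemble most-significant byte first: 99 A1 61 71 74 BE 4E BA → 0x99A1617174BE4EBA.
0x99A1617174BE4EBA = 11070236498971217594.

11070236498971217594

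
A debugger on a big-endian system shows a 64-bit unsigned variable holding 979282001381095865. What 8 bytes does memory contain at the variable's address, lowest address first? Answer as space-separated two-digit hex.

0D 97 1B CA B3 40 F9 B9

979282001381095865 in hexadecimal, padded to 64 bits, is 0x0D971BCAB340F9B9.
Split into bytes (most-significant first): 0D 97 1B CA B3 40 F9 B9.
Big-endian stores the most-significant byte at the lowest address.
So the memory order matches the most-significant-first order: 0D 97 1B CA B3 40 F9 B9.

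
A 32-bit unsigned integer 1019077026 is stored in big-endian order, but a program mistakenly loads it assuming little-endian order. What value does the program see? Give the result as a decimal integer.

2732703036

1019077026 in 32-bit hexadecimal is 0x3CBDE1A2.
Stored big-endian, the bytes at ascending addresses are 3C BD E1 A2.
Read back as little-endian, the first byte is least significant, giving 0xA2E1BD3C.
0xA2E1BD3C = 2732703036.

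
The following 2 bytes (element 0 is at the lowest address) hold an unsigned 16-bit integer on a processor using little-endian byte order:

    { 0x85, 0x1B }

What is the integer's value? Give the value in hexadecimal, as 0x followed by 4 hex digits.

In little-endian order the low byte comes first in memory.
Reassemble most-significant byte first: 1B 85 → 0x1B85.

0x1B85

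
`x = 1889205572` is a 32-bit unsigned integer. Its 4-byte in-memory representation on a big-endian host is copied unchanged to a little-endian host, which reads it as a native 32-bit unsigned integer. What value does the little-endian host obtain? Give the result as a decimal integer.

1889205572 in 32-bit hexadecimal is 0x709AFD44.
Stored big-endian, the bytes at ascending addresses are 70 9A FD 44.
Read back as little-endian, the first byte is least significant, giving 0x44FD9A70.
0x44FD9A70 = 1157470832.

1157470832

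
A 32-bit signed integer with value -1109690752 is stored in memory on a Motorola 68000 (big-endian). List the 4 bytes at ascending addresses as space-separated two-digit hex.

BD DB 76 80

Two's complement of -1109690752 in 32 bits: 1109690752 = 0x42248980; invert → 0xBDDB767F; add 1 → 0xBDDB7680.
Split into bytes (most-significant first): BD DB 76 80.
Big-endian stores the most-significant byte at the lowest address.
So the memory order matches the most-significant-first order: BD DB 76 80.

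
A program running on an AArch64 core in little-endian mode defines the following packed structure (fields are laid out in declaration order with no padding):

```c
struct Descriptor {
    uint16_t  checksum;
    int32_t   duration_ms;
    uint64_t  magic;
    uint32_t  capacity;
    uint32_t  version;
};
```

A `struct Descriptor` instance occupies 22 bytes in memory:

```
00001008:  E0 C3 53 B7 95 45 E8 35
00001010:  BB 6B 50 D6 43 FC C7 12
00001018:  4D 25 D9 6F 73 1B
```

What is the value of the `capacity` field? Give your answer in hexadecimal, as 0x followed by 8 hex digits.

0x254D12C7

`capacity` follows `checksum` (2 B), `duration_ms` (4 B), `magic` (8 B), so it starts at offset 2 + 4 + 8 = 14 and occupies 4 bytes.
Bytes at offsets 14..17: C7 12 4D 25.
Little-endian: lowest address holds the least-significant byte.
Reassemble most-significant byte first: 25 4D 12 C7 → 0x254D12C7.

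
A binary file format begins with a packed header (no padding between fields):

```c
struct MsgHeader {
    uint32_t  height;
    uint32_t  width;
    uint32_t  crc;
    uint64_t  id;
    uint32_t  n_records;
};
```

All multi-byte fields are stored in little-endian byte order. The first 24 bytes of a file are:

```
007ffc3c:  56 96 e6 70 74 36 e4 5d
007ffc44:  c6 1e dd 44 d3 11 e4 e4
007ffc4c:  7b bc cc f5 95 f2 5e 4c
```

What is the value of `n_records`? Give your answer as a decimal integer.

`n_records` follows `height` (4 B), `width` (4 B), `crc` (4 B), `id` (8 B), so it starts at offset 4 + 4 + 4 + 8 = 20 and occupies 4 bytes.
Bytes at offsets 20..23: 95 F2 5E 4C.
Little-endian stores the least-significant byte at the lowest address.
Reassemble most-significant byte first: 4C 5E F2 95 → 0x4C5EF295.
0x4C5EF295 = 1281290901.

1281290901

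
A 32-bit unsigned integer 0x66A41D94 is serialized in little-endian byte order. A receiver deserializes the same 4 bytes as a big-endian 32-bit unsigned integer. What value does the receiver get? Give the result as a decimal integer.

2484970598

Stored little-endian, the bytes at ascending addresses are 94 1D A4 66.
Read back as big-endian, the last byte is least significant, giving 0x941DA466.
0x941DA466 = 2484970598.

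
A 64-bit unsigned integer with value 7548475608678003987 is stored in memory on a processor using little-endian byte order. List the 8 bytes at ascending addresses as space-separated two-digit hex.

13 F5 F3 92 92 92 C1 68

7548475608678003987 in hexadecimal, padded to 64 bits, is 0x68C1929292F3F513.
Split into bytes (most-significant first): 68 C1 92 92 92 F3 F5 13.
Little-endian: lowest address holds the least-significant byte.
So at ascending addresses the bytes are 13 F5 F3 92 92 92 C1 68.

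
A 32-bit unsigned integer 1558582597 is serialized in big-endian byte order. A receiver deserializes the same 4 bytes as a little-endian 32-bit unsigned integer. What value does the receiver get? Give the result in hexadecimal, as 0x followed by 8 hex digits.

0x4515E65C

1558582597 in 32-bit hexadecimal is 0x5CE61545.
Stored big-endian, the bytes at ascending addresses are 5C E6 15 45.
Read back as little-endian, the first byte is least significant, giving 0x4515E65C.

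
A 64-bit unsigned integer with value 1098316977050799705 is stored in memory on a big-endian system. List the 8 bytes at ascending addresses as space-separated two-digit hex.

0F 3E 01 78 B3 E4 CE 59

1098316977050799705 in hexadecimal, padded to 64 bits, is 0x0F3E0178B3E4CE59.
Split into bytes (most-significant first): 0F 3E 01 78 B3 E4 CE 59.
In big-endian order the high byte comes first in memory.
So the memory order matches the most-significant-first order: 0F 3E 01 78 B3 E4 CE 59.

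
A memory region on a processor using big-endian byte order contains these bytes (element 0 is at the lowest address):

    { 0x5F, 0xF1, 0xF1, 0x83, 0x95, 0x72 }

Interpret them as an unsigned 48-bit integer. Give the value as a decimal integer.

105492743689586

Big-endian stores the most-significant byte at the lowest address.
The bytes are already most-significant first: 0x5FF1F1839572.
0x5FF1F1839572 = 105492743689586.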